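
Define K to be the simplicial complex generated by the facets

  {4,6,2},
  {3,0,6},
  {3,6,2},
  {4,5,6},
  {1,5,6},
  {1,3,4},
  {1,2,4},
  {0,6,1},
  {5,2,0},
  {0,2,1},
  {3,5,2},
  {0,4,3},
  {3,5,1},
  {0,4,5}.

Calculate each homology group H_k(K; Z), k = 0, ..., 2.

H_0 ≅ Z,  H_1 ≅ Z^2,  H_2 ≅ Z.

Take the total order 0 < 1 < 2 < 3 < 4 < 5 < 6 on the vertex set. Then K (dimension 2) consists of the simplices:

  0-simplices (7): [0], [1], [2], [3], [4], [5], [6]
  1-simplices (21): [0,1], [0,2], [0,3], [0,4], [0,5], [0,6], [1,2], [1,3], [1,4], [1,5], [1,6], [2,3], [2,4], [2,5], [2,6], [3,4], [3,5], [3,6], [4,5], [4,6], [5,6]
  2-simplices (14): [0,1,2], [0,1,6], [0,2,5], [0,3,4], [0,3,6], [0,4,5], [1,2,4], [1,3,4], [1,3,5], [1,5,6], [2,3,5], [2,3,6], [2,4,6], [4,5,6]

so the chain groups are C_0 ≅ Z^7, C_1 ≅ Z^21, C_2 ≅ Z^14.

∂_1: C_1 → C_0 is given by ∂[p,q] = [q] − [p]. For instance
  ∂[0,6] = [6] − [0].
As a 7×21 matrix over Z this has rank 6, with invariant factors (1,1,1,1,1,1).

∂_2: C_2 → C_1 sends each 2-simplex [p,q,r] to [q,r] − [p,r] + [p,q]. For instance
  ∂[0,4,5] = [4,5] − [0,5] + [0,4],
  ∂[0,3,4] = [3,4] − [0,4] + [0,3].
As a 21×14 matrix over Z this has rank 13, with invariant factors (1,1,1,1,1,1,1,1,1,1,1,1,1).

From H_k ≅ ker(∂_k) / im(∂_{k+1}) we obtain:

  H_0: rank C_0 − rank ∂_1 = 7 − 6 = 1, and the invariant factors of ∂_1 are all 1, so H_0 ≅ Z.
  H_1: rank ker ∂_1 − rank ∂_2 = (21 − 6) − 13 = 2, and the invariant factors of ∂_2 are all 1, so H_1 ≅ Z^2.
  H_2: rank ker ∂_2 − rank ∂_3 = (14 − 13) − 0 = 1, and there is no ∂_3, so H_2 ≅ Z.

As a check, the Euler characteristic is 7 − 21 + 14 = 0, which agrees with 1 − 2 + 1 = 0.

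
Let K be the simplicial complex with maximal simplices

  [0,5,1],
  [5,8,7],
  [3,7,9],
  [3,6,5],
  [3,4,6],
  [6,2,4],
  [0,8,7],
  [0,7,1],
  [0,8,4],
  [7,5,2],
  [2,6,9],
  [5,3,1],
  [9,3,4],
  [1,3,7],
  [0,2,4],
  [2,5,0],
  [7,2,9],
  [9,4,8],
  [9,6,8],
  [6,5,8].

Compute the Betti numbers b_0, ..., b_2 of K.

b_0 = 1, b_1 = 1, b_2 = 0.

Take the total order 0 < 1 < 2 < 3 < 4 < 5 < 6 < 7 < 8 < 9 on the vertex set. Then K (dimension 2) consists of the simplices:

  0-simplices (10): [0], [1], [2], [3], [4], [5], [6], [7], [8], [9]
  1-simplices (30): (30 of them)
  2-simplices (20): (20 of them)

Hence C_0 ≅ Z^10, C_1 ≅ Z^30, C_2 ≅ Z^20.

The boundary map ∂_1: C_1 → C_0 is given by ∂[p,q] = [q] − [p]. For instance
  ∂[6,8] = [8] − [6].
This gives a 10×30 integer matrix of rank 9; reducing to Smith normal form yields diagonal entries (1,1,1,1,1,1,1,1,1).

∂_2: C_2 → C_1 acts by ∂[p,q,r] = [q,r] − [p,r] + [p,q]. For instance
  ∂[0,2,4] = [2,4] − [0,4] + [0,2],
  ∂[5,7,8] = [7,8] − [5,8] + [5,7].
This gives a 30×20 integer matrix of rank 20; reducing to Smith normal form yields diagonal entries (1,1,1,1,1,1,1,1,1,1,1,1,1,1,1,1,1,1,1,2).

Now H_k = ker ∂_k / im ∂_{k+1}, so:

  H_0: rank C_0 − rank ∂_1 = 10 − 9 = 1, and the invariant factors of ∂_1 are all 1, so H_0 ≅ Z.
  H_1: rank ker ∂_1 − rank ∂_2 = (30 − 9) − 20 = 1, and ∂_2 has invariant factor 2 > 1, so H_1 ≅ Z ⊕ Z_2.
  H_2: rank ker ∂_2 − rank ∂_3 = (20 − 20) − 0 = 0, and there is no ∂_3, so H_2 ≅ 0.

Hence the Betti numbers are b_0 = 1, b_1 = 1, b_2 = 0.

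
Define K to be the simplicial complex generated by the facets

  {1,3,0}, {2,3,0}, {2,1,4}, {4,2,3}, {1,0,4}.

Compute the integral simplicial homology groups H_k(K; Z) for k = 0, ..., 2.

Order the vertices as 0 < 1 < 2 < 3 < 4. Listing each simplex with vertices in this order, K has dimension 2 with simplices:

  0-simplices (5): [0], [1], [2], [3], [4]
  1-simplices (10): [0,1], [0,2], [0,3], [0,4], [1,2], [1,3], [1,4], [2,3], [2,4], [3,4]
  2-simplices (5): [0,1,3], [0,1,4], [0,2,3], [1,2,4], [2,3,4]

so the chain groups are C_0 ≅ Z^5, C_1 ≅ Z^10, C_2 ≅ Z^5.

The boundary map ∂_1: C_1 → C_0 sends each edge [p,q] (with p < q) to q − p.
As a 5×10 matrix over Z this has rank 4, with invariant factors (1,1,1,1).

∂_2: C_2 → C_1 acts by ∂[p,q,r] = [q,r] − [p,r] + [p,q]. For instance
  ∂[1,2,4] = [2,4] − [1,4] + [1,2],
  ∂[2,3,4] = [3,4] − [2,4] + [2,3].
The resulting 10×5 matrix has rank 5, and its Smith normal form has invariant factors (1,1,1,1,1).

Reading off H_k = ker ∂_k / im ∂_{k+1}:

  H_0: rank C_0 − rank ∂_1 = 5 − 4 = 1, and the invariant factors of ∂_1 are all 1, so H_0 = Z.
  H_1: rank ker ∂_1 − rank ∂_2 = (10 − 4) − 5 = 1, and the invariant factors of ∂_2 are all 1, so H_1 = Z.
  H_2: rank ker ∂_2 − rank ∂_3 = (5 − 5) − 0 = 0, and there is no ∂_3, so H_2 = 0.

As a check, the Euler characteristic is 5 − 10 + 5 = 0, which agrees with 1 − 1 + 0 = 0.
(K is a triangulation of the Möbius band.)

H_0 = Z,  H_1 = Z,  H_2 = 0.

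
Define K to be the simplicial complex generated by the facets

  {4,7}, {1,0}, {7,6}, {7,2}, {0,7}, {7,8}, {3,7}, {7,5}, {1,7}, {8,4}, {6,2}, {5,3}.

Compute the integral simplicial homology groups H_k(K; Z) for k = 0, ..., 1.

H_0 ≅ Z,  H_1 ≅ Z^4.

We work with the vertex ordering 0 < 1 < 2 < 3 < 4 < 5 < 6 < 7 < 8. The simplices of K, each written with vertices in increasing order, are:

  0-simplices (9): [0], [1], [2], [3], [4], [5], [6], [7], [8]
  1-simplices (12): [0,1], [0,7], [1,7], [2,6], [2,7], [3,5], [3,7], [4,7], [4,8], [5,7], [6,7], [7,8]

Hence C_0 ≅ Z^9, C_1 ≅ Z^12.

Boundary ∂_1: C_1 → C_0 is given by ∂[p,q] = [q] − [p]. For instance
  ∂[4,8] = [8] − [4].
The resulting 9×12 matrix has rank 8, and its Smith normal form has invariant factors (1,1,1,1,1,1,1,1).

Now H_k = ker ∂_k / im ∂_{k+1}, so:

  H_0: rank C_0 − rank ∂_1 = 9 − 8 = 1, and the invariant factors of ∂_1 are all 1, so H_0 = Z.
  H_1: rank ker ∂_1 − rank ∂_2 = (12 − 8) − 0 = 4, and there is no ∂_2, so H_1 = Z^4.

(K is a triangulation of a wedge of 4 circles.)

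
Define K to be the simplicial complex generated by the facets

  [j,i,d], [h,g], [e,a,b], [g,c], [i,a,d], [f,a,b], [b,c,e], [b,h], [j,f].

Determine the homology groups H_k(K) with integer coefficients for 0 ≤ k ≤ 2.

Order the vertices as a < b < c < d < e < f < g < h < i < j. Listing each simplex with vertices in this order, K has dimension 2 with simplices:

  0-simplices (10): a, b, c, d, e, f, g, h, i, j
  1-simplices (16): ab, ad, ae, af, ai, bc, be, bf, bh, ce, cg, di, dj, fj, gh, ij
  2-simplices (5): abe, abf, adi, bce, dij

giving chain groups C_0 ≅ Z^10, C_1 ≅ Z^16, C_2 ≅ Z^5.

Boundary ∂_1: C_1 → C_0 sends each edge [p,q] (with p < q) to q − p. For instance
  ∂cg = g − c.
The resulting 10×16 matrix has rank 9, and its Smith normal form has invariant factors (1,1,1,1,1,1,1,1,1).

The boundary map ∂_2: C_2 → C_1 maps a triangle to the signed sum of its edges. For instance
  ∂abf = bf − af + ab,
  ∂abe = be − ae + ab.
The 16×5 boundary matrix has rank 5 and Smith normal form diag(1,1,1,1,1).

Reading off H_k = ker ∂_k / im ∂_{k+1}:

  H_0: rank C_0 − rank ∂_1 = 10 − 9 = 1, and the invariant factors of ∂_1 are all 1, so H_0 = Z.
  H_1: rank ker ∂_1 − rank ∂_2 = (16 − 9) − 5 = 2, and the invariant factors of ∂_2 are all 1, so H_1 = Z^2.
  H_2: rank ker ∂_2 − rank ∂_3 = (5 − 5) − 0 = 0, and there is no ∂_3, so H_2 = 0.

H_0 = Z,  H_1 = Z^2,  H_2 = 0.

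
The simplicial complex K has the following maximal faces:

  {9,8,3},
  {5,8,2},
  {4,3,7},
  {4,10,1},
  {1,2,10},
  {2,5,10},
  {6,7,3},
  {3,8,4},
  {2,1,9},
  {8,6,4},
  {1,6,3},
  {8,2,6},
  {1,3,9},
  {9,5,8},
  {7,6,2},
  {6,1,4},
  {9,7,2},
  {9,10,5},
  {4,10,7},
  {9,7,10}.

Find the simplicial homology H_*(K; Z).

Take the total order 1 < 2 < 3 < 4 < 5 < 6 < 7 < 8 < 9 < 10 on the vertex set. Then K (dimension 2) consists of the simplices:

  0-simplices (10): [1], [2], [3], [4], [5], [6], [7], [8], [9], [10]
  1-simplices (30): (30 of them)
  2-simplices (20): (20 of them)

so the chain groups are C_0 ≅ Z^10, C_1 ≅ Z^30, C_2 ≅ Z^20.

The boundary map ∂_1: C_1 → C_0 maps an edge to its endpoints' difference, ∂[p,q] = q − p. For instance
  ∂[4,7] = [7] − [4].
This gives a 10×30 integer matrix of rank 9; reducing to Smith normal form yields diagonal entries (1,1,1,1,1,1,1,1,1).

∂_2: C_2 → C_1 acts by ∂[p,q,r] = [q,r] − [p,r] + [p,q]. For instance
  ∂[4,6,8] = [6,8] − [4,8] + [4,6],
  ∂[5,8,9] = [8,9] − [5,9] + [5,8].
As a 30×20 matrix over Z this has rank 20, with invariant factors (1,1,1,1,1,1,1,1,1,1,1,1,1,1,1,1,1,1,1,2).

From H_k ≅ ker(∂_k) / im(∂_{k+1}) we obtain:

  H_0: rank C_0 − rank ∂_1 = 10 − 9 = 1, and the invariant factors of ∂_1 are all 1, so H_0 ≅ Z.
  H_1: rank ker ∂_1 − rank ∂_2 = (30 − 9) − 20 = 1, and ∂_2 has invariant factor 2 > 1, so H_1 ≅ Z ⊕ Z_2.
  H_2: rank ker ∂_2 − rank ∂_3 = (20 − 20) − 0 = 0, and there is no ∂_3, so H_2 ≅ 0.

(K is a triangulation of the Klein bottle.)

H_0 ≅ Z,  H_1 ≅ Z ⊕ Z_2,  H_2 = 0.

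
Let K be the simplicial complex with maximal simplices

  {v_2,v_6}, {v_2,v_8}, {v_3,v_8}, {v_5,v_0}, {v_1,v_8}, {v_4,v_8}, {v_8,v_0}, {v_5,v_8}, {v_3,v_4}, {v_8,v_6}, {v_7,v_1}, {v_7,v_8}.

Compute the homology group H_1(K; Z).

H_1 = Z^4.

Order the vertices as v_0 < v_1 < v_2 < v_3 < v_4 < v_5 < v_6 < v_7 < v_8. Listing each simplex with vertices in this order, K has dimension 1 with simplices:

  0-simplices (9): [v_0], [v_1], [v_2], [v_3], [v_4], [v_5], [v_6], [v_7], [v_8]
  1-simplices (12): [v_0,v_5], [v_0,v_8], [v_1,v_7], [v_1,v_8], [v_2,v_6], [v_2,v_8], [v_3,v_4], [v_3,v_8], [v_4,v_8], [v_5,v_8], [v_6,v_8], [v_7,v_8]

giving chain groups C_0 ≅ Z^9, C_1 ≅ Z^12.

∂_1: C_1 → C_0 maps an edge to its endpoints' difference, ∂[p,q] = q − p.
This gives a 9×12 integer matrix of rank 8; reducing to Smith normal form yields diagonal entries (1,1,1,1,1,1,1,1).

Now H_k = ker ∂_k / im ∂_{k+1}, so:

  H_1: rank ker ∂_1 − rank ∂_2 = (12 − 8) − 0 = 4, and there is no ∂_2, so H_1 = Z^4.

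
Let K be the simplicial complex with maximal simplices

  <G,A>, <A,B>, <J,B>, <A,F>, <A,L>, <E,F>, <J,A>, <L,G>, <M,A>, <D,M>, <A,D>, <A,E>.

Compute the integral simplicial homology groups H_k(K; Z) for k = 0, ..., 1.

K has 9 vertices, 12 edges.
rank ∂_0 = 0, rank ∂_1 = 8 ⇒ b_0 = 9 − 0 − 8 = 1; all invariant factors of ∂_1 are 1 so no torsion. So H_0 ≅ Z.
rank ∂_1 = 8, rank ∂_2 = 0 ⇒ b_1 = 12 − 8 − 0 = 4. So H_1 ≅ Z^4.

H_0 = Z,  H_1 = Z^4.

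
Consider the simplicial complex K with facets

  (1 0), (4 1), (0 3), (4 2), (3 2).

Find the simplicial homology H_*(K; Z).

H_0 = Z,  H_1 = Z.

Take the total order 0 < 1 < 2 < 3 < 4 on the vertex set. Then K (dimension 1) consists of the simplices:

  0-simplices (5): [0], [1], [2], [3], [4]
  1-simplices (5): [0,1], [0,3], [1,4], [2,3], [2,4]

giving chain groups C_0 ≅ Z^5, C_1 ≅ Z^5.

The boundary map ∂_1: C_1 → C_0 maps an edge to its endpoints' difference, ∂[p,q] = q − p. For instance
  ∂[1,4] = [4] − [1].
The 5×5 boundary matrix has rank 4 and Smith normal form diag(1,1,1,1).

From H_k ≅ ker(∂_k) / im(∂_{k+1}) we obtain:

  H_0: rank C_0 − rank ∂_1 = 5 − 4 = 1, and the invariant factors of ∂_1 are all 1, so H_0 = Z.
  H_1: rank ker ∂_1 − rank ∂_2 = (5 − 4) − 0 = 1, and there is no ∂_2, so H_1 = Z.

As a check, the Euler characteristic is 5 − 5 = 0, which agrees with 1 − 1 = 0.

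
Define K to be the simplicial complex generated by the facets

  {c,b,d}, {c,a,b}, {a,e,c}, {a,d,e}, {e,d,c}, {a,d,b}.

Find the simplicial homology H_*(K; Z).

H_0 = Z,  H_1 = 0,  H_2 = Z.

We work with the vertex ordering a < b < c < d < e. The simplices of K, each written with vertices in increasing order, are:

  0-simplices (5): a, b, c, d, e
  1-simplices (9): ab, ac, ad, ae, bc, bd, cd, ce, de
  2-simplices (6): abc, abd, ace, ade, bcd, cde

so the chain groups are C_0 ≅ Z^5, C_1 ≅ Z^9, C_2 ≅ Z^6.

Boundary ∂_1: C_1 → C_0 is given by ∂[p,q] = [q] − [p]. For instance
  ∂ac = c − a.
The resulting 5×9 matrix has rank 4, and its Smith normal form has invariant factors (1,1,1,1).

Boundary ∂_2: C_2 → C_1 sends each 2-simplex [p,q,r] to [q,r] − [p,r] + [p,q]. For instance
  ∂cde = de − ce + cd,
  ∂bcd = cd − bd + bc.
The resulting 9×6 matrix has rank 5, and its Smith normal form has invariant factors (1,1,1,1,1).

Reading off H_k = ker ∂_k / im ∂_{k+1}:

  H_0: rank C_0 − rank ∂_1 = 5 − 4 = 1, and the invariant factors of ∂_1 are all 1, so H_0 ≅ Z.
  H_1: rank ker ∂_1 − rank ∂_2 = (9 − 4) − 5 = 0, and the invariant factors of ∂_2 are all 1, so H_1 ≅ 0.
  H_2: rank ker ∂_2 − rank ∂_3 = (6 − 5) − 0 = 1, and there is no ∂_3, so H_2 ≅ Z.

As a check, the Euler characteristic is 5 − 9 + 6 = 2, which agrees with 1 − 0 + 1 = 2.
(K is a triangulation of the 2-sphere S^2.)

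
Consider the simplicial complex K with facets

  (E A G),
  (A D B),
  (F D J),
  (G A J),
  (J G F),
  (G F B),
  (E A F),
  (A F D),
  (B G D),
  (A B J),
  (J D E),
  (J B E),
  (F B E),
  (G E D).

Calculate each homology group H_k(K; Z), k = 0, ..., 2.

H_0 ≅ Z,  H_1 ≅ Z^2,  H_2 ≅ Z.

Take the total order A < B < D < E < F < G < J on the vertex set. Then K (dimension 2) consists of the simplices:

  0-simplices (7): A, B, D, E, F, G, J
  1-simplices (21): AB, AD, AE, AF, AG, AJ, BD, BE, BF, BG, BJ, DE, DF, DG, DJ, EF, EG, EJ, FG, FJ, GJ
  2-simplices (14): ABD, ABJ, ADF, AEF, AEG, AGJ, BDG, BEF, BEJ, BFG, DEG, DEJ, DFJ, FGJ

giving chain groups C_0 ≅ Z^7, C_1 ≅ Z^21, C_2 ≅ Z^14.

∂_1: C_1 → C_0 is given by ∂[p,q] = [q] − [p]. For instance
  ∂AB = B − A.
As a 7×21 matrix over Z this has rank 6, with invariant factors (1,1,1,1,1,1).

Boundary ∂_2: C_2 → C_1 sends each 2-simplex [p,q,r] to [q,r] − [p,r] + [p,q]. For instance
  ∂FGJ = GJ − FJ + FG,
  ∂AGJ = GJ − AJ + AG.
The resulting 21×14 matrix has rank 13, and its Smith normal form has invariant factors (1,1,1,1,1,1,1,1,1,1,1,1,1).

From H_k ≅ ker(∂_k) / im(∂_{k+1}) we obtain:

  H_0: rank C_0 − rank ∂_1 = 7 − 6 = 1, and the invariant factors of ∂_1 are all 1, so H_0 ≅ Z.
  H_1: rank ker ∂_1 − rank ∂_2 = (21 − 6) − 13 = 2, and the invariant factors of ∂_2 are all 1, so H_1 ≅ Z^2.
  H_2: rank ker ∂_2 − rank ∂_3 = (14 − 13) − 0 = 1, and there is no ∂_3, so H_2 ≅ Z.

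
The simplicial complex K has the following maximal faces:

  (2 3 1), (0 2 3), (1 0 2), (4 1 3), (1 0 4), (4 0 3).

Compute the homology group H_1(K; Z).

H_1 ≅ 0.

K has 5 vertices, 9 edges, 6 triangles.
rank ∂_1 = 4, rank ∂_2 = 5 ⇒ b_1 = 9 − 4 − 5 = 0; all invariant factors of ∂_2 are 1 so no torsion. So H_1 = 0.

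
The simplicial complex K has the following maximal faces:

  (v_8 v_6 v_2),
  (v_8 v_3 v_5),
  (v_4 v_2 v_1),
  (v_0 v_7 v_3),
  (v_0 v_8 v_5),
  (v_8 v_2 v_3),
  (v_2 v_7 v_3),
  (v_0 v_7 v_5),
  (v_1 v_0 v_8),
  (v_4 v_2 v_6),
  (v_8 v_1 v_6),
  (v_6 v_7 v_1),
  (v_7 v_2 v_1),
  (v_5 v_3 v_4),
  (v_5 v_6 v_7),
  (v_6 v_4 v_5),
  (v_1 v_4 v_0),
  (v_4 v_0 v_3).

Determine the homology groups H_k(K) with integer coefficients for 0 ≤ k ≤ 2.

H_0 ≅ Z,  H_1 ≅ Z ⊕ Z/2,  H_2 = 0.

K has 9 vertices, 27 edges, 18 triangles.
rank ∂_0 = 0, rank ∂_1 = 8 ⇒ b_0 = 9 − 0 − 8 = 1; all invariant factors of ∂_1 are 1 so no torsion. So H_0 ≅ Z.
rank ∂_1 = 8, rank ∂_2 = 18 ⇒ b_1 = 27 − 8 − 18 = 1; ∂_2 has invariant factor(s) [2] giving torsion. So H_1 ≅ Z ⊕ Z/2.
rank ∂_2 = 18, rank ∂_3 = 0 ⇒ b_2 = 18 − 18 − 0 = 0. So H_2 ≅ 0.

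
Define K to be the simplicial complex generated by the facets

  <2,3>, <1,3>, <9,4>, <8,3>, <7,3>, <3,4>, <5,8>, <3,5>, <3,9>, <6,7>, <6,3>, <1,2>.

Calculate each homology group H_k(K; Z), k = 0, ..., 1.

K has 9 vertices, 12 edges.
rank ∂_0 = 0, rank ∂_1 = 8 ⇒ b_0 = 9 − 0 − 8 = 1; all invariant factors of ∂_1 are 1 so no torsion. So H_0 = Z.
rank ∂_1 = 8, rank ∂_2 = 0 ⇒ b_1 = 12 − 8 − 0 = 4. So H_1 = Z^4.

H_0 = Z,  H_1 = Z^4.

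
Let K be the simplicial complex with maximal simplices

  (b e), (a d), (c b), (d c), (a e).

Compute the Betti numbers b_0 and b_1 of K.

b_0 = 1, b_1 = 1.

Order the vertices as a < b < c < d < e. Listing each simplex with vertices in this order, K has dimension 1 with simplices:

  0-simplices (5): a, b, c, d, e
  1-simplices (5): ad, ae, bc, be, cd

giving chain groups C_0 ≅ Z^5, C_1 ≅ Z^5.

∂_1: C_1 → C_0 sends each edge [p,q] (with p < q) to q − p. For instance
  ∂ae = e − a.
This gives a 5×5 integer matrix of rank 4; reducing to Smith normal form yields diagonal entries (1,1,1,1).

From H_k ≅ ker(∂_k) / im(∂_{k+1}) we obtain:

  H_0: rank C_0 − rank ∂_1 = 5 − 4 = 1, and the invariant factors of ∂_1 are all 1, so H_0 = Z.
  H_1: rank ker ∂_1 − rank ∂_2 = (5 − 4) − 0 = 1, and there is no ∂_2, so H_1 = Z.

As a check, the Euler characteristic is 5 − 5 = 0, which agrees with 1 − 1 = 0.
(K is a triangulation of the circle S^1.)

Hence the Betti numbers are b_0 = 1, b_1 = 1.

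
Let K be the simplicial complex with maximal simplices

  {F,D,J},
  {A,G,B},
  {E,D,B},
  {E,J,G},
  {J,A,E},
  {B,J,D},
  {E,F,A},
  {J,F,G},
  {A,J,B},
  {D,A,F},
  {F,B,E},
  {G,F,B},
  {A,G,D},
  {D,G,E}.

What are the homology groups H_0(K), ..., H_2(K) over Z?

H_0 ≅ Z,  H_1 ≅ Z^2,  H_2 ≅ Z.

Order the vertices as A < B < D < E < F < G < J. Listing each simplex with vertices in this order, K has dimension 2 with simplices:

  0-simplices (7): A, B, D, E, F, G, J
  1-simplices (21): AB, AD, AE, AF, AG, AJ, BD, BE, BF, BG, BJ, DE, DF, DG, DJ, EF, EG, EJ, FG, FJ, GJ
  2-simplices (14): ABG, ABJ, ADF, ADG, AEF, AEJ, BDE, BDJ, BEF, BFG, DEG, DFJ, EGJ, FGJ

Hence C_0 ≅ Z^7, C_1 ≅ Z^21, C_2 ≅ Z^14.

Boundary ∂_1: C_1 → C_0 is given by ∂[p,q] = [q] − [p].
This gives a 7×21 integer matrix of rank 6; reducing to Smith normal form yields diagonal entries (1,1,1,1,1,1).

Boundary ∂_2: C_2 → C_1 acts by ∂[p,q,r] = [q,r] − [p,r] + [p,q]. For instance
  ∂ADF = DF − AF + AD,
  ∂ABG = BG − AG + AB.
As a 21×14 matrix over Z this has rank 13, with invariant factors (1,1,1,1,1,1,1,1,1,1,1,1,1).

Now H_k = ker ∂_k / im ∂_{k+1}, so:

  H_0: rank C_0 − rank ∂_1 = 7 − 6 = 1, and the invariant factors of ∂_1 are all 1, so H_0 ≅ Z.
  H_1: rank ker ∂_1 − rank ∂_2 = (21 − 6) − 13 = 2, and the invariant factors of ∂_2 are all 1, so H_1 ≅ Z^2.
  H_2: rank ker ∂_2 − rank ∂_3 = (14 − 13) − 0 = 1, and there is no ∂_3, so H_2 ≅ Z.

(K is a triangulation of the torus T^2.)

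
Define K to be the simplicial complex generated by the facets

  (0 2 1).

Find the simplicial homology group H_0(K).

H_0 = Z.

We work with the vertex ordering 0 < 1 < 2. The simplices of K, each written with vertices in increasing order, are:

  0-simplices (3): [0], [1], [2]
  1-simplices (3): [0,1], [0,2], [1,2]
  2-simplices (1): [0,1,2]

Hence C_0 ≅ Z^3, C_1 ≅ Z^3, C_2 ≅ Z^1.

Boundary ∂_1: C_1 → C_0 maps an edge to its endpoints' difference, ∂[p,q] = q − p.
This gives a 3×3 integer matrix of rank 2; reducing to Smith normal form yields diagonal entries (1,1).

∂_2: C_2 → C_1 sends each 2-simplex [p,q,r] to [q,r] − [p,r] + [p,q]. For instance
  ∂[0,1,2] = [1,2] − [0,2] + [0,1].
As a 3×1 matrix over Z this has rank 1, with invariant factors (1).

Now H_k = ker ∂_k / im ∂_{k+1}, so:

  H_0: rank C_0 − rank ∂_1 = 3 − 2 = 1, and the invariant factors of ∂_1 are all 1, so H_0 ≅ Z.

(K is a triangulation of the 2-simplex.)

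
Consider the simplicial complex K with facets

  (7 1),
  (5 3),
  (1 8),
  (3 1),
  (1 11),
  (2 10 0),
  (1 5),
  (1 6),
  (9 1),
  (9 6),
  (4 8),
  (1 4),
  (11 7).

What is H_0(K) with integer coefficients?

Take the total order 0 < 1 < 2 < 3 < 4 < 5 < 6 < 7 < 8 < 9 < 10 < 11 on the vertex set. Then K (dimension 2) consists of the simplices:

  0-simplices (12): [0], [1], [2], [3], [4], [5], [6], [7], [8], [9], [10], [11]
  1-simplices (15): [0,2], [0,10], [1,3], [1,4], [1,5], [1,6], [1,7], [1,8], [1,9], [1,11], [2,10], [3,5], [4,8], [6,9], [7,11]
  2-simplices (1): [0,2,10]

giving chain groups C_0 ≅ Z^12, C_1 ≅ Z^15, C_2 ≅ Z^1.

∂_1: C_1 → C_0 maps an edge to its endpoints' difference, ∂[p,q] = q − p. For instance
  ∂[4,8] = [8] − [4].
The resulting 12×15 matrix has rank 10, and its Smith normal form has invariant factors (1,1,1,1,1,1,1,1,1,1).

∂_2: C_2 → C_1 maps a triangle to the signed sum of its edges. For instance
  ∂[0,2,10] = [2,10] − [0,10] + [0,2].
This gives a 15×1 integer matrix of rank 1; reducing to Smith normal form yields diagonal entries (1).

Computing H_k = (kernel of ∂_k) / (image of ∂_{k+1}):

  H_0: rank C_0 − rank ∂_1 = 12 − 10 = 2, and the invariant factors of ∂_1 are all 1, so H_0 ≅ Z^2.

H_0 = Z^2.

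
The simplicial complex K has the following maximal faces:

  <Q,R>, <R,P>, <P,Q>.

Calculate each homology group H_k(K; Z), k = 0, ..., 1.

H_0 = Z,  H_1 = Z.

Take the total order P < Q < R on the vertex set. Then K (dimension 1) consists of the simplices:

  0-simplices (3): P, Q, R
  1-simplices (3): PQ, PR, QR

giving chain groups C_0 ≅ Z^3, C_1 ≅ Z^3.

∂_1: C_1 → C_0 sends each edge [p,q] (with p < q) to q − p. For instance
  ∂QR = R − Q.
The 3×3 boundary matrix has rank 2 and Smith normal form diag(1,1).

From H_k ≅ ker(∂_k) / im(∂_{k+1}) we obtain:

  H_0: rank C_0 − rank ∂_1 = 3 − 2 = 1, and the invariant factors of ∂_1 are all 1, so H_0 ≅ Z.
  H_1: rank ker ∂_1 − rank ∂_2 = (3 − 2) − 0 = 1, and there is no ∂_2, so H_1 ≅ Z.

As a check, the Euler characteristic is 3 − 3 = 0, which agrees with 1 − 1 = 0.
(K is a triangulation of the circle S^1.)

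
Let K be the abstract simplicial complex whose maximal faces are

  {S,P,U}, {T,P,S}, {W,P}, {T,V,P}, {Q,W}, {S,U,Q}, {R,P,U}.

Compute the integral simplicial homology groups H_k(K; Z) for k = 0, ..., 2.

H_0 ≅ Z,  H_1 ≅ Z,  H_2 = 0.

Take the total order P < Q < R < S < T < U < V < W on the vertex set. Then K (dimension 2) consists of the simplices:

  0-simplices (8): P, Q, R, S, T, U, V, W
  1-simplices (13): PR, PS, PT, PU, PV, PW, QS, QU, QW, RU, ST, SU, TV
  2-simplices (5): PRU, PST, PSU, PTV, QSU

giving chain groups C_0 ≅ Z^8, C_1 ≅ Z^13, C_2 ≅ Z^5.

Boundary ∂_1: C_1 → C_0 maps an edge to its endpoints' difference, ∂[p,q] = q − p.
The 8×13 boundary matrix has rank 7 and Smith normal form diag(1,1,1,1,1,1,1).

The boundary map ∂_2: C_2 → C_1 acts by ∂[p,q,r] = [q,r] − [p,r] + [p,q]. For instance
  ∂PRU = RU − PU + PR,
  ∂QSU = SU − QU + QS.
The 13×5 boundary matrix has rank 5 and Smith normal form diag(1,1,1,1,1).

Computing H_k = (kernel of ∂_k) / (image of ∂_{k+1}):

  H_0: rank C_0 − rank ∂_1 = 8 − 7 = 1, and the invariant factors of ∂_1 are all 1, so H_0 ≅ Z.
  H_1: rank ker ∂_1 − rank ∂_2 = (13 − 7) − 5 = 1, and the invariant factors of ∂_2 are all 1, so H_1 ≅ Z.
  H_2: rank ker ∂_2 − rank ∂_3 = (5 − 5) − 0 = 0, and there is no ∂_3, so H_2 ≅ 0.

As a check, the Euler characteristic is 8 − 13 + 5 = 0, which agrees with 1 − 1 + 0 = 0.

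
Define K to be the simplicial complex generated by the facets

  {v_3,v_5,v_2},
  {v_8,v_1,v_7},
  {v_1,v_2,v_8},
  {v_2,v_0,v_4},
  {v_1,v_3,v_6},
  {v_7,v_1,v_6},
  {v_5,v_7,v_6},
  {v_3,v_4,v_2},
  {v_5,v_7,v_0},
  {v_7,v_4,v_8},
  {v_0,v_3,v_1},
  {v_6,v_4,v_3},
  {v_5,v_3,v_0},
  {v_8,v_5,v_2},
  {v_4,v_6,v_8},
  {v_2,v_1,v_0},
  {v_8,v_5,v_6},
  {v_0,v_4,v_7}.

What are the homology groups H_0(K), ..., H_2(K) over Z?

H_0 = Z,  H_1 = Z ⊕ Z/2Z,  H_2 = 0.

Take the total order v_0 < v_1 < v_2 < v_3 < v_4 < v_5 < v_6 < v_7 < v_8 on the vertex set. Then K (dimension 2) consists of the simplices:

  0-simplices (9): [v_0], [v_1], [v_2], [v_3], [v_4], [v_5], [v_6], [v_7], [v_8]
  1-simplices (27): (27 of them)
  2-simplices (18): (18 of them)

giving chain groups C_0 ≅ Z^9, C_1 ≅ Z^27, C_2 ≅ Z^18.

Boundary ∂_1: C_1 → C_0 is given by ∂[p,q] = [q] − [p]. For instance
  ∂[v_3,v_5] = [v_5] − [v_3].
The resulting 9×27 matrix has rank 8, and its Smith normal form has invariant factors (1,1,1,1,1,1,1,1).

The boundary map ∂_2: C_2 → C_1 maps a triangle to the signed sum of its edges. For instance
  ∂[v_1,v_7,v_8] = [v_7,v_8] − [v_1,v_8] + [v_1,v_7],
  ∂[v_0,v_5,v_7] = [v_5,v_7] − [v_0,v_7] + [v_0,v_5].
As a 27×18 matrix over Z this has rank 18, with invariant factors (1,1,1,1,1,1,1,1,1,1,1,1,1,1,1,1,1,2).

Reading off H_k = ker ∂_k / im ∂_{k+1}:

  H_0: rank C_0 − rank ∂_1 = 9 − 8 = 1, and the invariant factors of ∂_1 are all 1, so H_0 ≅ Z.
  H_1: rank ker ∂_1 − rank ∂_2 = (27 − 8) − 18 = 1, and ∂_2 has invariant factor 2 > 1, so H_1 ≅ Z ⊕ Z/2Z.
  H_2: rank ker ∂_2 − rank ∂_3 = (18 − 18) − 0 = 0, and there is no ∂_3, so H_2 ≅ 0.

As a check, the Euler characteristic is 9 − 27 + 18 = 0, which agrees with 1 − 1 + 0 = 0.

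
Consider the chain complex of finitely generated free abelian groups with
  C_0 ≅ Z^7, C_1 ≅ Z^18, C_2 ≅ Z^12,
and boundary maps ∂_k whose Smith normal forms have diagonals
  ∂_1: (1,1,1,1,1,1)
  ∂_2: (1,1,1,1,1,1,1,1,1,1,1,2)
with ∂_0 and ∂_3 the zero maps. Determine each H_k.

H_0: b_0 = 7 − 0 − 6 = 1; torsion from ∂_1 factors > 1: none. So H_0 ≅ Z.
H_1: b_1 = 18 − 6 − 12 = 0; torsion from ∂_2 factors > 1: [2]. So H_1 ≅ Z_2.
H_2: b_2 = 12 − 12 − 0 = 0; torsion from ∂_3 factors > 1: none. So H_2 ≅ 0.

H_0 ≅ Z,  H_1 ≅ Z_2,  H_2 = 0.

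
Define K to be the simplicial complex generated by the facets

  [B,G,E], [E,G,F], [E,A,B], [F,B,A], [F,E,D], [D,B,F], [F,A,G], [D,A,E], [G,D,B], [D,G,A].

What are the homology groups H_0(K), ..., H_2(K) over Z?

K has 6 vertices, 15 edges, 10 triangles.
rank ∂_0 = 0, rank ∂_1 = 5 ⇒ b_0 = 6 − 0 − 5 = 1; all invariant factors of ∂_1 are 1 so no torsion. So H_0 = Z.
rank ∂_1 = 5, rank ∂_2 = 10 ⇒ b_1 = 15 − 5 − 10 = 0; ∂_2 has invariant factor(s) [2] giving torsion. So H_1 = Z/2.
rank ∂_2 = 10, rank ∂_3 = 0 ⇒ b_2 = 10 − 10 − 0 = 0. So H_2 = 0.

H_0 = Z,  H_1 = Z/2,  H_2 = 0.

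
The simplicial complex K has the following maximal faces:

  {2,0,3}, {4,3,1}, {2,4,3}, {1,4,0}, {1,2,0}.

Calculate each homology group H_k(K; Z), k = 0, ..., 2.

H_0 ≅ Z,  H_1 ≅ Z,  H_2 = 0.

Take the total order 0 < 1 < 2 < 3 < 4 on the vertex set. Then K (dimension 2) consists of the simplices:

  0-simplices (5): [0], [1], [2], [3], [4]
  1-simplices (10): [0,1], [0,2], [0,3], [0,4], [1,2], [1,3], [1,4], [2,3], [2,4], [3,4]
  2-simplices (5): [0,1,2], [0,1,4], [0,2,3], [1,3,4], [2,3,4]

Hence C_0 ≅ Z^5, C_1 ≅ Z^10, C_2 ≅ Z^5.

∂_1: C_1 → C_0 is given by ∂[p,q] = [q] − [p]. For instance
  ∂[0,2] = [2] − [0].
The 5×10 boundary matrix has rank 4 and Smith normal form diag(1,1,1,1).

∂_2: C_2 → C_1 acts by ∂[p,q,r] = [q,r] − [p,r] + [p,q]. For instance
  ∂[0,1,2] = [1,2] − [0,2] + [0,1],
  ∂[0,1,4] = [1,4] − [0,4] + [0,1].
As a 10×5 matrix over Z this has rank 5, with invariant factors (1,1,1,1,1).

From H_k ≅ ker(∂_k) / im(∂_{k+1}) we obtain:

  H_0: rank C_0 − rank ∂_1 = 5 − 4 = 1, and the invariant factors of ∂_1 are all 1, so H_0 ≅ Z.
  H_1: rank ker ∂_1 − rank ∂_2 = (10 − 4) − 5 = 1, and the invariant factors of ∂_2 are all 1, so H_1 ≅ Z.
  H_2: rank ker ∂_2 − rank ∂_3 = (5 − 5) − 0 = 0, and there is no ∂_3, so H_2 ≅ 0.

As a check, the Euler characteristic is 5 − 10 + 5 = 0, which agrees with 1 − 1 + 0 = 0.
(K is a triangulation of the Möbius band.)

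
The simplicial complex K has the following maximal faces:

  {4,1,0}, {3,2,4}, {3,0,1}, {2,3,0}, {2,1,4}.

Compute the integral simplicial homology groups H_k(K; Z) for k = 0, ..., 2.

H_0 = Z,  H_1 = Z,  H_2 = 0.

Order the vertices as 0 < 1 < 2 < 3 < 4. Listing each simplex with vertices in this order, K has dimension 2 with simplices:

  0-simplices (5): [0], [1], [2], [3], [4]
  1-simplices (10): [0,1], [0,2], [0,3], [0,4], [1,2], [1,3], [1,4], [2,3], [2,4], [3,4]
  2-simplices (5): [0,1,3], [0,1,4], [0,2,3], [1,2,4], [2,3,4]

so the chain groups are C_0 ≅ Z^5, C_1 ≅ Z^10, C_2 ≅ Z^5.

Boundary ∂_1: C_1 → C_0 sends each edge [p,q] (with p < q) to q − p.
This gives a 5×10 integer matrix of rank 4; reducing to Smith normal form yields diagonal entries (1,1,1,1).

The boundary map ∂_2: C_2 → C_1 maps a triangle to the signed sum of its edges. For instance
  ∂[0,2,3] = [2,3] − [0,3] + [0,2],
  ∂[0,1,3] = [1,3] − [0,3] + [0,1].
The 10×5 boundary matrix has rank 5 and Smith normal form diag(1,1,1,1,1).

Reading off H_k = ker ∂_k / im ∂_{k+1}:

  H_0: rank C_0 − rank ∂_1 = 5 − 4 = 1, and the invariant factors of ∂_1 are all 1, so H_0 = Z.
  H_1: rank ker ∂_1 − rank ∂_2 = (10 − 4) − 5 = 1, and the invariant factors of ∂_2 are all 1, so H_1 = Z.
  H_2: rank ker ∂_2 − rank ∂_3 = (5 − 5) − 0 = 0, and there is no ∂_3, so H_2 = 0.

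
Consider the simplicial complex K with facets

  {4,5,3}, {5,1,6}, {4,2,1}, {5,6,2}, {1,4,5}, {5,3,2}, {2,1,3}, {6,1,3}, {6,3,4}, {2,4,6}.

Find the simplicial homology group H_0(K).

H_0 = Z.

Take the total order 1 < 2 < 3 < 4 < 5 < 6 on the vertex set. Then K (dimension 2) consists of the simplices:

  0-simplices (6): [1], [2], [3], [4], [5], [6]
  1-simplices (15): [1,2], [1,3], [1,4], [1,5], [1,6], [2,3], [2,4], [2,5], [2,6], [3,4], [3,5], [3,6], [4,5], [4,6], [5,6]
  2-simplices (10): [1,2,3], [1,2,4], [1,3,6], [1,4,5], [1,5,6], [2,3,5], [2,4,6], [2,5,6], [3,4,5], [3,4,6]

giving chain groups C_0 ≅ Z^6, C_1 ≅ Z^15, C_2 ≅ Z^10.

The boundary map ∂_1: C_1 → C_0 maps an edge to its endpoints' difference, ∂[p,q] = q − p. For instance
  ∂[1,5] = [5] − [1].
The 6×15 boundary matrix has rank 5 and Smith normal form diag(1,1,1,1,1).

The boundary map ∂_2: C_2 → C_1 maps a triangle to the signed sum of its edges. For instance
  ∂[2,5,6] = [5,6] − [2,6] + [2,5],
  ∂[3,4,5] = [4,5] − [3,5] + [3,4].
As a 15×10 matrix over Z this has rank 10, with invariant factors (1,1,1,1,1,1,1,1,1,2).

Reading off H_k = ker ∂_k / im ∂_{k+1}:

  H_0: rank C_0 − rank ∂_1 = 6 − 5 = 1, and the invariant factors of ∂_1 are all 1, so H_0 ≅ Z.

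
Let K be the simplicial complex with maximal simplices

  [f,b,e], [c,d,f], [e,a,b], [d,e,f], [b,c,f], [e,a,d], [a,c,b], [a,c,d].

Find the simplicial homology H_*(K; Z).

H_0 ≅ Z,  H_1 = 0,  H_2 ≅ Z.

K has 6 vertices, 12 edges, 8 triangles.
rank ∂_0 = 0, rank ∂_1 = 5 ⇒ b_0 = 6 − 0 − 5 = 1; all invariant factors of ∂_1 are 1 so no torsion. So H_0 = Z.
rank ∂_1 = 5, rank ∂_2 = 7 ⇒ b_1 = 12 − 5 − 7 = 0; all invariant factors of ∂_2 are 1 so no torsion. So H_1 = 0.
rank ∂_2 = 7, rank ∂_3 = 0 ⇒ b_2 = 8 − 7 − 0 = 1. So H_2 = Z.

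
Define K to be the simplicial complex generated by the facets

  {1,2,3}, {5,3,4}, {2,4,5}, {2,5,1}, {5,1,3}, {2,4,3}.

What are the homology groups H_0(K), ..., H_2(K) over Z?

Take the total order 1 < 2 < 3 < 4 < 5 on the vertex set. Then K (dimension 2) consists of the simplices:

  0-simplices (5): [1], [2], [3], [4], [5]
  1-simplices (9): [1,2], [1,3], [1,5], [2,3], [2,4], [2,5], [3,4], [3,5], [4,5]
  2-simplices (6): [1,2,3], [1,2,5], [1,3,5], [2,3,4], [2,4,5], [3,4,5]

giving chain groups C_0 ≅ Z^5, C_1 ≅ Z^9, C_2 ≅ Z^6.

The boundary map ∂_1: C_1 → C_0 maps an edge to its endpoints' difference, ∂[p,q] = q − p. For instance
  ∂[2,3] = [3] − [2].
The 5×9 boundary matrix has rank 4 and Smith normal form diag(1,1,1,1).

∂_2: C_2 → C_1 acts by ∂[p,q,r] = [q,r] − [p,r] + [p,q]. For instance
  ∂[1,3,5] = [3,5] − [1,5] + [1,3],
  ∂[2,3,4] = [3,4] − [2,4] + [2,3].
This gives a 9×6 integer matrix of rank 5; reducing to Smith normal form yields diagonal entries (1,1,1,1,1).

Reading off H_k = ker ∂_k / im ∂_{k+1}:

  H_0: rank C_0 − rank ∂_1 = 5 − 4 = 1, and the invariant factors of ∂_1 are all 1, so H_0 ≅ Z.
  H_1: rank ker ∂_1 − rank ∂_2 = (9 − 4) − 5 = 0, and the invariant factors of ∂_2 are all 1, so H_1 ≅ 0.
  H_2: rank ker ∂_2 − rank ∂_3 = (6 − 5) − 0 = 1, and there is no ∂_3, so H_2 ≅ Z.

As a check, the Euler characteristic is 5 − 9 + 6 = 2, which agrees with 1 − 0 + 1 = 2.

H_0 ≅ Z,  H_1 = 0,  H_2 ≅ Z.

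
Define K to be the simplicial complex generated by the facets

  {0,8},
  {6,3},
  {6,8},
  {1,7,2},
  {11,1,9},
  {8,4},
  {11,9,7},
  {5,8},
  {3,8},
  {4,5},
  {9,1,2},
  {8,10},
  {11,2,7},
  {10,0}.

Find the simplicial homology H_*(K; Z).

K has 12 vertices, 19 edges, 5 triangles.
rank ∂_0 = 0, rank ∂_1 = 10 ⇒ b_0 = 12 − 0 − 10 = 2; all invariant factors of ∂_1 are 1 so no torsion. So H_0 ≅ Z^2.
rank ∂_1 = 10, rank ∂_2 = 5 ⇒ b_1 = 19 − 10 − 5 = 4; all invariant factors of ∂_2 are 1 so no torsion. So H_1 ≅ Z^4.
rank ∂_2 = 5, rank ∂_3 = 0 ⇒ b_2 = 5 − 5 − 0 = 0. So H_2 ≅ 0.

H_0 ≅ Z^2,  H_1 ≅ Z^4,  H_2 = 0.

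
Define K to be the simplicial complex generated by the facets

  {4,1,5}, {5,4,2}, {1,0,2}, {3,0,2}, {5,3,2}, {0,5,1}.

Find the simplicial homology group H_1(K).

H_1 ≅ Z.

Order the vertices as 0 < 1 < 2 < 3 < 4 < 5. Listing each simplex with vertices in this order, K has dimension 2 with simplices:

  0-simplices (6): [0], [1], [2], [3], [4], [5]
  1-simplices (12): [0,1], [0,2], [0,3], [0,5], [1,2], [1,4], [1,5], [2,3], [2,4], [2,5], [3,5], [4,5]
  2-simplices (6): [0,1,2], [0,1,5], [0,2,3], [1,4,5], [2,3,5], [2,4,5]

giving chain groups C_0 ≅ Z^6, C_1 ≅ Z^12, C_2 ≅ Z^6.

Boundary ∂_1: C_1 → C_0 sends each edge [p,q] (with p < q) to q − p. For instance
  ∂[1,5] = [5] − [1].
The resulting 6×12 matrix has rank 5, and its Smith normal form has invariant factors (1,1,1,1,1).

The boundary map ∂_2: C_2 → C_1 maps a triangle to the signed sum of its edges. For instance
  ∂[0,1,2] = [1,2] − [0,2] + [0,1],
  ∂[0,1,5] = [1,5] − [0,5] + [0,1].
The 12×6 boundary matrix has rank 6 and Smith normal form diag(1,1,1,1,1,1).

From H_k ≅ ker(∂_k) / im(∂_{k+1}) we obtain:

  H_1: rank ker ∂_1 − rank ∂_2 = (12 − 5) − 6 = 1, and the invariant factors of ∂_2 are all 1, so H_1 ≅ Z.

(K is a triangulation of the cylinder S^1 x I.)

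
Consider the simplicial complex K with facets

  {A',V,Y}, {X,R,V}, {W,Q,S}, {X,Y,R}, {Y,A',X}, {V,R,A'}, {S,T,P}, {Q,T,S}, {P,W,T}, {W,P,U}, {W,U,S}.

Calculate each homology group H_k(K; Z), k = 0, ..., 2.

Take the total order P < Q < R < S < T < U < V < W < X < Y < A' on the vertex set. Then K (dimension 2) consists of the simplices:

  0-simplices (11): [P], [Q], [R], [S], [T], [U], [V], [W], [X], [Y], [A']
  1-simplices (22): [P,S], [P,T], [P,U], [P,W], [Q,S], [Q,T], [Q,W], [R,V], [R,X], [R,Y], [R,A'], [S,T], [S,U], [S,W], [T,W], [U,W], [V,X], [V,Y], [V,A'], [X,Y], [X,A'], [Y,A']
  2-simplices (11): [P,S,T], [P,T,W], [P,U,W], [Q,S,T], [Q,S,W], [R,V,X], [R,V,A'], [R,X,Y], [S,U,W], [V,Y,A'], [X,Y,A']

Hence C_0 ≅ Z^11, C_1 ≅ Z^22, C_2 ≅ Z^11.

The boundary map ∂_1: C_1 → C_0 is given by ∂[p,q] = [q] − [p]. For instance
  ∂[T,W] = [W] − [T].
The resulting 11×22 matrix has rank 9, and its Smith normal form has invariant factors (1,1,1,1,1,1,1,1,1).

Boundary ∂_2: C_2 → C_1 acts by ∂[p,q,r] = [q,r] − [p,r] + [p,q]. For instance
  ∂[X,Y,A'] = [Y,A'] − [X,A'] + [X,Y],
  ∂[P,S,T] = [S,T] − [P,T] + [P,S].
This gives a 22×11 integer matrix of rank 11; reducing to Smith normal form yields diagonal entries (1,1,1,1,1,1,1,1,1,1,1).

Now H_k = ker ∂_k / im ∂_{k+1}, so:

  H_0: rank C_0 − rank ∂_1 = 11 − 9 = 2, and the invariant factors of ∂_1 are all 1, so H_0 ≅ Z^2.
  H_1: rank ker ∂_1 − rank ∂_2 = (22 − 9) − 11 = 2, and the invariant factors of ∂_2 are all 1, so H_1 ≅ Z^2.
  H_2: rank ker ∂_2 − rank ∂_3 = (11 − 11) − 0 = 0, and there is no ∂_3, so H_2 ≅ 0.

As a check, the Euler characteristic is 11 − 22 + 11 = 0, which agrees with 2 − 2 + 0 = 0.
(K is a triangulation of the disjoint union of the Möbius band and the cylinder S^1 x I.)

H_0 = Z^2,  H_1 = Z^2,  H_2 = 0.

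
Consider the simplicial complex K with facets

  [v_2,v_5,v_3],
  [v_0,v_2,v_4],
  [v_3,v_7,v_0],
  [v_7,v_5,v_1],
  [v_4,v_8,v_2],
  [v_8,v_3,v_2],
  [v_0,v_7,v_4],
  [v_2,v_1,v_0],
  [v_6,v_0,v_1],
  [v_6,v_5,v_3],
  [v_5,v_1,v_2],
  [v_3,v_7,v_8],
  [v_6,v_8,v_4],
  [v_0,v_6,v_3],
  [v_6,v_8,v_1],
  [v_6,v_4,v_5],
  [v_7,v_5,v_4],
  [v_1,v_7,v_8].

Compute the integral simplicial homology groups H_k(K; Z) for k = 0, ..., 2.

H_0 ≅ Z,  H_1 ≅ Z^2,  H_2 ≅ Z.

Order the vertices as v_0 < v_1 < v_2 < v_3 < v_4 < v_5 < v_6 < v_7 < v_8. Listing each simplex with vertices in this order, K has dimension 2 with simplices:

  0-simplices (9): [v_0], [v_1], [v_2], [v_3], [v_4], [v_5], [v_6], [v_7], [v_8]
  1-simplices (27): (27 of them)
  2-simplices (18): (18 of them)

giving chain groups C_0 ≅ Z^9, C_1 ≅ Z^27, C_2 ≅ Z^18.

∂_1: C_1 → C_0 sends each edge [p,q] (with p < q) to q − p.
This gives a 9×27 integer matrix of rank 8; reducing to Smith normal form yields diagonal entries (1,1,1,1,1,1,1,1).

∂_2: C_2 → C_1 acts by ∂[p,q,r] = [q,r] − [p,r] + [p,q]. For instance
  ∂[v_1,v_6,v_8] = [v_6,v_8] − [v_1,v_8] + [v_1,v_6],
  ∂[v_1,v_2,v_5] = [v_2,v_5] − [v_1,v_5] + [v_1,v_2].
The 27×18 boundary matrix has rank 17 and Smith normal form diag(1,1,1,1,1,1,1,1,1,1,1,1,1,1,1,1,1).

Reading off H_k = ker ∂_k / im ∂_{k+1}:

  H_0: rank C_0 − rank ∂_1 = 9 − 8 = 1, and the invariant factors of ∂_1 are all 1, so H_0 ≅ Z.
  H_1: rank ker ∂_1 − rank ∂_2 = (27 − 8) − 17 = 2, and the invariant factors of ∂_2 are all 1, so H_1 ≅ Z^2.
  H_2: rank ker ∂_2 − rank ∂_3 = (18 − 17) − 0 = 1, and there is no ∂_3, so H_2 ≅ Z.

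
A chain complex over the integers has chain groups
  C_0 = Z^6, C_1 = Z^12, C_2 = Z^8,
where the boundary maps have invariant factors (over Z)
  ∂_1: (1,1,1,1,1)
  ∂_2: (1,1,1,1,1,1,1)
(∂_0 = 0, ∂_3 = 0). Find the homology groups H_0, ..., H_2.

H_0 = Z,  H_1 = 0,  H_2 = Z.

H_0: b_0 = 6 − 0 − 5 = 1; torsion from ∂_1 factors > 1: none. So H_0 = Z.
H_1: b_1 = 12 − 5 − 7 = 0; torsion from ∂_2 factors > 1: none. So H_1 = 0.
H_2: b_2 = 8 − 7 − 0 = 1; torsion from ∂_3 factors > 1: none. So H_2 = Z.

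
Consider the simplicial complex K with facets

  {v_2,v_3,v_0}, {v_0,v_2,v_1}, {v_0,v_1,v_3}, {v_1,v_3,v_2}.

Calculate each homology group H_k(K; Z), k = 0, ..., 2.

Fix the vertex order v_0 < v_1 < v_2 < v_3 and write every simplex with vertices in increasing order. Then dim K = 2 and the simplices of K are:

  0-simplices (4): [v_0], [v_1], [v_2], [v_3]
  1-simplices (6): [v_0,v_1], [v_0,v_2], [v_0,v_3], [v_1,v_2], [v_1,v_3], [v_2,v_3]
  2-simplices (4): [v_0,v_1,v_2], [v_0,v_1,v_3], [v_0,v_2,v_3], [v_1,v_2,v_3]

Hence C_0 ≅ Z^4, C_1 ≅ Z^6, C_2 ≅ Z^4.

Boundary ∂_1: C_1 → C_0 is given by ∂[p,q] = [q] − [p]. For instance
  ∂[v_0,v_1] = [v_1] − [v_0].
The 4×6 boundary matrix has rank 3 and Smith normal form diag(1,1,1).

Boundary ∂_2: C_2 → C_1 maps a triangle to the signed sum of its edges. For instance
  ∂[v_1,v_2,v_3] = [v_2,v_3] − [v_1,v_3] + [v_1,v_2],
  ∂[v_0,v_1,v_2] = [v_1,v_2] − [v_0,v_2] + [v_0,v_1].
The 6×4 boundary matrix has rank 3 and Smith normal form diag(1,1,1).

From H_k ≅ ker(∂_k) / im(∂_{k+1}) we obtain:

  H_0: rank C_0 − rank ∂_1 = 4 − 3 = 1, and the invariant factors of ∂_1 are all 1, so H_0 = Z.
  H_1: rank ker ∂_1 − rank ∂_2 = (6 − 3) − 3 = 0, and the invariant factors of ∂_2 are all 1, so H_1 = 0.
  H_2: rank ker ∂_2 − rank ∂_3 = (4 − 3) − 0 = 1, and there is no ∂_3, so H_2 = Z.

As a check, the Euler characteristic is 4 − 6 + 4 = 2, which agrees with 1 − 0 + 1 = 2.

H_0 ≅ Z,  H_1 = 0,  H_2 ≅ Z.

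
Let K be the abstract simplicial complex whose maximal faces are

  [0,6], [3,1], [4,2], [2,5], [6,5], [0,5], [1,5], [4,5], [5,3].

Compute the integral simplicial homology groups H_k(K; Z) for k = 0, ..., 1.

H_0 ≅ Z,  H_1 ≅ Z^3.

Take the total order 0 < 1 < 2 < 3 < 4 < 5 < 6 on the vertex set. Then K (dimension 1) consists of the simplices:

  0-simplices (7): [0], [1], [2], [3], [4], [5], [6]
  1-simplices (9): [0,5], [0,6], [1,3], [1,5], [2,4], [2,5], [3,5], [4,5], [5,6]

giving chain groups C_0 ≅ Z^7, C_1 ≅ Z^9.

∂_1: C_1 → C_0 is given by ∂[p,q] = [q] − [p]. For instance
  ∂[2,5] = [5] − [2].
The resulting 7×9 matrix has rank 6, and its Smith normal form has invariant factors (1,1,1,1,1,1).

Now H_k = ker ∂_k / im ∂_{k+1}, so:

  H_0: rank C_0 − rank ∂_1 = 7 − 6 = 1, and the invariant factors of ∂_1 are all 1, so H_0 = Z.
  H_1: rank ker ∂_1 − rank ∂_2 = (9 − 6) − 0 = 3, and there is no ∂_2, so H_1 = Z^3.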